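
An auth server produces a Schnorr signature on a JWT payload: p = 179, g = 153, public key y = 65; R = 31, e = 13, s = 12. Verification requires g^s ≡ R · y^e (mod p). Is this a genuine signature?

g^s mod p:
153^2 = 23409 ≡ 139
153^4 ≡ 139^2 = 19321 ≡ 168
153^8 ≡ 168^2 = 28224 ≡ 121
12 = 8 + 4, so 153^12 ≡ 121·168 ≡ 101 (mod 179)
R · y^e mod p:
65^2 = 4225 ≡ 108
65^4 ≡ 108^2 = 11664 ≡ 29
65^8 ≡ 29^2 = 841 ≡ 125
13 = 8 + 4 + 1, so 65^13 ≡ 125·29·65 ≡ 61 (mod 179)
31·61 = 1891 ≡ 101 (mod 179)
101 ≡ 101 (mod 179); signature holds.

genuine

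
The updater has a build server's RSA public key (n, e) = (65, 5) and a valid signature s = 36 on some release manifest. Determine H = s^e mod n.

56

s^2 ≡ 36^2 = 1296 ≡ 61
s^4 ≡ 61^2 = 3721 ≡ 16
5 = 4 + 1, so s^5 ≡ 16·36 ≡ 56 (mod 65)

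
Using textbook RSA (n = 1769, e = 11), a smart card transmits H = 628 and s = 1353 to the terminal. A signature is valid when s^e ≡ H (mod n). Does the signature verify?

does not verify

s^2 ≡ 1353^2 = 1830609 ≡ 1463
s^4 ≡ 1463^2 = 2140369 ≡ 1648
s^8 ≡ 1648^2 = 2715904 ≡ 489
11 = 8 + 2 + 1, so s^11 ≡ 489·1463·1353 ≡ 172 (mod 1769)
The recovered value 172 does not match the digest 628.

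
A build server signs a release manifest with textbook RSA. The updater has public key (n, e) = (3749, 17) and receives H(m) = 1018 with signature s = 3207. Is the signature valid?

Squares mod 3749: s^1≡3207, s^2≡1342, s^4≡1444, s^8≡692, s^16≡2741
17 = 16 + 1, so s^17 ≡ 2741·3207 ≡ 2731 (mod 3749)
2731 ≠ 1018, so verification fails.

invalid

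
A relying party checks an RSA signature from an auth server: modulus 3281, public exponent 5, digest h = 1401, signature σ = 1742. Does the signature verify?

σ^2 ≡ 1742^2 = 3034564 ≡ 2920
σ^4 ≡ 2920^2 = 8526400 ≡ 2362
5 = 4 + 1, so σ^5 ≡ 2362·1742 ≡ 230 (mod 3281)
The recovered value 230 does not match the digest 1401.

does not verify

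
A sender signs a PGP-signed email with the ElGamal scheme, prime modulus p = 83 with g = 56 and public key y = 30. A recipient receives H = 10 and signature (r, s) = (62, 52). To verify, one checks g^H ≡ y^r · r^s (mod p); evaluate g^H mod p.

56^10 mod 83 = 10

10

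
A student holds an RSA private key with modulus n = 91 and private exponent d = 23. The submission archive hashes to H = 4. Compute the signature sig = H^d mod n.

23

H^2 ≡ 4^2 = 16
H^4 ≡ 16^2 = 256 ≡ 74
H^8 ≡ 74^2 = 5476 ≡ 16
H^16 ≡ 16^2 = 256 ≡ 74
23 = 16 + 4 + 2 + 1, so H^23 ≡ 74·74·16·4 ≡ 23 (mod 91)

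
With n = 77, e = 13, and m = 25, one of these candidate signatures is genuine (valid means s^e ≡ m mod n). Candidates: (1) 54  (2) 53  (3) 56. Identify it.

Candidate 1: Squares mod 77: 54^1≡54, 54^2≡67, 54^4≡23, 54^8≡67; 13 = 8 + 4 + 1, so 54^13 ≡ 67·23·54 ≡ 54 (mod 77)
Candidate 2: Squares mod 77: 53^1≡53, 53^2≡37, 53^4≡60, 53^8≡58; 13 = 8 + 4 + 1, so 53^13 ≡ 58·60·53 ≡ 25 (mod 77)
  → matches m = 25
Candidate 3: Squares mod 77: 56^1≡56, 56^2≡56, 56^4≡56, 56^8≡56; 13 = 8 + 4 + 1, so 56^13 ≡ 56·56·56 ≡ 56 (mod 77)

2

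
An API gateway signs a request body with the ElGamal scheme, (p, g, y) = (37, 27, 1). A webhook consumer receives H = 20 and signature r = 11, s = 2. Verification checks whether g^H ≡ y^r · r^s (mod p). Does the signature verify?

Left side g^H mod p:
27^2 = 729 ≡ 26
27^4 ≡ 26^2 = 676 ≡ 10
27^8 ≡ 10^2 = 100 ≡ 26
27^16 ≡ 26^2 = 676 ≡ 10
20 = 16 + 4, so 27^20 ≡ 10·10 ≡ 26 (mod 37)
Right side y^r · r^s mod p:
1^2 = 1
1^4 ≡ 1^2 = 1
1^8 ≡ 1^2 = 1
11 = 8 + 2 + 1, so 1^11 ≡ 1·1·1 ≡ 1 (mod 37)
11^2 = 121 ≡ 10
1·10 = 10 ≡ 10 (mod 37)
26 ≠ 10, so verification fails.

does not verify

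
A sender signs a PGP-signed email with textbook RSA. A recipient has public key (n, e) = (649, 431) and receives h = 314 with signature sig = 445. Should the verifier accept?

reject

Squares mod 649: sig^1≡445, sig^2≡80, sig^4≡559, sig^8≡312, sig^16≡643, sig^32≡36, sig^64≡647, sig^128≡4, sig^256≡16
431 = 256 + 128 + 32 + 8 + 4 + 2 + 1, so sig^431 ≡ 16·4·36·312·559·80·445 ≡ 335 (mod 649)
The recovered value 335 does not match the digest 314.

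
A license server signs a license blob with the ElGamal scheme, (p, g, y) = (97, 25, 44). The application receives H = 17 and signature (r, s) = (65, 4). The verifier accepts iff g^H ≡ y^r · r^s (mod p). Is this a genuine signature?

Left side g^H mod p:
25^2 = 625 ≡ 43
25^4 ≡ 43^2 = 1849 ≡ 6
25^8 ≡ 6^2 = 36
25^16 ≡ 36^2 = 1296 ≡ 35
17 = 16 + 1, so 25^17 ≡ 35·25 ≡ 2 (mod 97)
Right side y^r · r^s mod p:
44^2 = 1936 ≡ 93
44^4 ≡ 93^2 = 8649 ≡ 16
44^8 ≡ 16^2 = 256 ≡ 62
44^16 ≡ 62^2 = 3844 ≡ 61
44^32 ≡ 61^2 = 3721 ≡ 35
44^64 ≡ 35^2 = 1225 ≡ 61
65 = 64 + 1, so 44^65 ≡ 61·44 ≡ 65 (mod 97)
65^2 = 4225 ≡ 54
65^4 ≡ 54^2 = 2916 ≡ 6
65·6 = 390 ≡ 2 (mod 97)
2 ≡ 2 (mod 97), so the signature is genuine.

genuine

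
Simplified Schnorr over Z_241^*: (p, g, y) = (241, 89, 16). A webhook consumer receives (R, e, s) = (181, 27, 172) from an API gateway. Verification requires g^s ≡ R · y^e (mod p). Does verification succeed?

fails

g^s mod p:
89^2 = 7921 ≡ 209
89^4 ≡ 209^2 = 43681 ≡ 60
89^8 ≡ 60^2 = 3600 ≡ 226
89^16 ≡ 226^2 = 51076 ≡ 225
89^32 ≡ 225^2 = 50625 ≡ 15
89^64 ≡ 15^2 = 225
89^128 ≡ 225^2 = 50625 ≡ 15
172 = 128 + 32 + 8 + 4, so 89^172 ≡ 15·15·226·60 ≡ 181 (mod 241)
R · y^e mod p:
16^2 = 256 ≡ 15
16^4 ≡ 15^2 = 225
16^8 ≡ 225^2 = 50625 ≡ 15
16^16 ≡ 15^2 = 225
27 = 16 + 8 + 2 + 1, so 16^27 ≡ 225·15·15·16 ≡ 240 (mod 241)
181·240 = 43440 ≡ 60 (mod 241)
181 ≠ 60; the check fails.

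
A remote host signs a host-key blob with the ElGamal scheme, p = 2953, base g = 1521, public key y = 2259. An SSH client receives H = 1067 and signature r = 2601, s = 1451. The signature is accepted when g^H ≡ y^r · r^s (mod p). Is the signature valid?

Left side g^H mod p:
1521^2 = 2313441 ≡ 1242
1521^4 ≡ 1242^2 = 1542564 ≡ 1098
1521^8 ≡ 1098^2 = 1205604 ≡ 780
1521^16 ≡ 780^2 = 608400 ≡ 82
1521^32 ≡ 82^2 = 6724 ≡ 818
1521^64 ≡ 818^2 = 669124 ≡ 1746
1521^128 ≡ 1746^2 = 3048516 ≡ 1020
1521^256 ≡ 1020^2 = 1040400 ≡ 944
1521^512 ≡ 944^2 = 891136 ≡ 2283
1521^1024 ≡ 2283^2 = 5212089 ≡ 44
1067 = 1024 + 32 + 8 + 2 + 1, so 1521^1067 ≡ 44·818·780·1242·1521 ≡ 1870 (mod 2953)
Right side y^r · r^s mod p:
2259^2 = 5103081 ≡ 297
2259^4 ≡ 297^2 = 88209 ≡ 2572
2259^8 ≡ 2572^2 = 6615184 ≡ 464
2259^16 ≡ 464^2 = 215296 ≡ 2680
2259^32 ≡ 2680^2 = 7182400 ≡ 704
2259^64 ≡ 704^2 = 495616 ≡ 2465
2259^128 ≡ 2465^2 = 6076225 ≡ 1904
2259^256 ≡ 1904^2 = 3625216 ≡ 1885
2259^512 ≡ 1885^2 = 3553225 ≡ 766
2259^1024 ≡ 766^2 = 586756 ≡ 2062
2259^2048 ≡ 2062^2 = 4251844 ≡ 2477
2601 = 2048 + 512 + 32 + 8 + 1, so 2259^2601 ≡ 2477·766·704·464·2259 ≡ 1603 (mod 2953)
2601^2 = 6765201 ≡ 2831
2601^4 ≡ 2831^2 = 8014561 ≡ 119
2601^8 ≡ 119^2 = 14161 ≡ 2349
2601^16 ≡ 2349^2 = 5517801 ≡ 1597
2601^32 ≡ 1597^2 = 2550409 ≡ 1970
2601^64 ≡ 1970^2 = 3880900 ≡ 658
2601^128 ≡ 658^2 = 432964 ≡ 1826
2601^256 ≡ 1826^2 = 3334276 ≡ 339
2601^512 ≡ 339^2 = 114921 ≡ 2707
2601^1024 ≡ 2707^2 = 7327849 ≡ 1456
1451 = 1024 + 256 + 128 + 32 + 8 + 2 + 1, so 2601^1451 ≡ 1456·339·1826·1970·2349·2831·2601 ≡ 2711 (mod 2953)
1603·2711 = 4345733 ≡ 1870 (mod 2953)
1870 ≡ 1870 (mod 2953), so the signature is genuine.

valid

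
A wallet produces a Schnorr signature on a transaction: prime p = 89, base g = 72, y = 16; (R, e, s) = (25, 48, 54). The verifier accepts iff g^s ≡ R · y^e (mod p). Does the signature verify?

does not verify

g^s mod p:
Squares mod 89: 72^1≡72, 72^2≡22, 72^4≡39, 72^8≡8, 72^16≡64, 72^32≡2
54 = 32 + 16 + 4 + 2, so 72^54 ≡ 2·64·39·22 ≡ 87 (mod 89)
R · y^e mod p:
Squares mod 89: 16^1≡16, 16^2≡78, 16^4≡32, 16^8≡45, 16^16≡67, 16^32≡39
48 = 32 + 16, so 16^48 ≡ 39·67 ≡ 32 (mod 89)
25·32 = 800 ≡ 88 (mod 89)
87 ≠ 88; the check fails.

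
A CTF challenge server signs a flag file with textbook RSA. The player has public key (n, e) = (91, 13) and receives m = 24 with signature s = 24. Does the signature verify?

s^2 ≡ 24^2 = 576 ≡ 30
s^4 ≡ 30^2 = 900 ≡ 81
s^8 ≡ 81^2 = 6561 ≡ 9
13 = 8 + 4 + 1, so s^13 ≡ 9·81·24 ≡ 24 (mod 91)
24 = m, so the signature checks out.

verifies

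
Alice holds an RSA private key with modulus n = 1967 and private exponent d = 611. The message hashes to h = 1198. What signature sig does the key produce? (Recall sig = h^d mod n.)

h^2 ≡ 1198^2 = 1435204 ≡ 1261
h^4 ≡ 1261^2 = 1590121 ≡ 785
h^8 ≡ 785^2 = 616225 ≡ 554
h^16 ≡ 554^2 = 306916 ≡ 64
h^32 ≡ 64^2 = 4096 ≡ 162
h^64 ≡ 162^2 = 26244 ≡ 673
h^128 ≡ 673^2 = 452929 ≡ 519
h^256 ≡ 519^2 = 269361 ≡ 1849
h^512 ≡ 1849^2 = 3418801 ≡ 155
611 = 512 + 64 + 32 + 2 + 1, so h^611 ≡ 155·673·162·1261·1198 ≡ 1891 (mod 1967)

1891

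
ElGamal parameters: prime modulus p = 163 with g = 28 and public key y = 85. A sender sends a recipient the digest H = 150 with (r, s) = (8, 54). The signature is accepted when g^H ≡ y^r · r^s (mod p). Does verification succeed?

fails

Left side g^H mod p:
Squares mod 163: 28^1≡28, 28^2≡132, 28^4≡146, 28^8≡126, 28^16≡65, 28^32≡150, 28^64≡6, 28^128≡36
150 = 128 + 16 + 4 + 2, so 28^150 ≡ 36·65·146·132 ≡ 85 (mod 163)
Right side y^r · r^s mod p:
Squares mod 163: 85^1≡85, 85^2≡53, 85^4≡38, 85^8≡140
85^8 ≡ 140 (mod 163)
Squares mod 163: 8^1≡8, 8^2≡64, 8^4≡21, 8^8≡115, 8^16≡22, 8^32≡158
54 = 32 + 16 + 4 + 2, so 8^54 ≡ 158·22·21·64 ≡ 1 (mod 163)
140·1 = 140 ≡ 140 (mod 163)
85 ≠ 140, so verification fails.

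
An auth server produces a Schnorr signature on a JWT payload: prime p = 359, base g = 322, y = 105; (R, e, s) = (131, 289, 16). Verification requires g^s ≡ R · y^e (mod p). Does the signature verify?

does not verify

g^s mod p:
Squares mod 359: 322^1≡322, 322^2≡292, 322^4≡181, 322^8≡92, 322^16≡207
322^16 ≡ 207 (mod 359)
R · y^e mod p:
Squares mod 359: 105^1≡105, 105^2≡255, 105^4≡46, 105^8≡321, 105^16≡8, 105^32≡64, 105^64≡147, 105^128≡69, 105^256≡94
289 = 256 + 32 + 1, so 105^289 ≡ 94·64·105 ≡ 199 (mod 359)
131·199 = 26069 ≡ 221 (mod 359)
207 ≠ 221; the check fails.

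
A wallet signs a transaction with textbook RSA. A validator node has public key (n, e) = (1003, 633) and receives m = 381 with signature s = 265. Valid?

yes

s^633 mod 1003 = 381
Since 381 equals the digest 381, verification succeeds.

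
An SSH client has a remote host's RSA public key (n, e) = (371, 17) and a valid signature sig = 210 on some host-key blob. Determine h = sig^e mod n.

315

Squares mod 371: sig^1≡210, sig^2≡322, sig^4≡175, sig^8≡203, sig^16≡28
17 = 16 + 1, so sig^17 ≡ 28·210 ≡ 315 (mod 371)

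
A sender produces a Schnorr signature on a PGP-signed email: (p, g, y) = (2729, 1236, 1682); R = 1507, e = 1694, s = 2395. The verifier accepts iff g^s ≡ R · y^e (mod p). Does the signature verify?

g^s mod p:
1236^2 = 1527696 ≡ 2185
1236^4 ≡ 2185^2 = 4774225 ≡ 1204
1236^8 ≡ 1204^2 = 1449616 ≡ 517
1236^16 ≡ 517^2 = 267289 ≡ 2576
1236^32 ≡ 2576^2 = 6635776 ≡ 1577
1236^64 ≡ 1577^2 = 2486929 ≡ 810
1236^128 ≡ 810^2 = 656100 ≡ 1140
1236^256 ≡ 1140^2 = 1299600 ≡ 596
1236^512 ≡ 596^2 = 355216 ≡ 446
1236^1024 ≡ 446^2 = 198916 ≡ 2428
1236^2048 ≡ 2428^2 = 5895184 ≡ 544
2395 = 2048 + 256 + 64 + 16 + 8 + 2 + 1, so 1236^2395 ≡ 544·596·810·2576·517·2185·1236 ≡ 627 (mod 2729)
R · y^e mod p:
1682^2 = 2829124 ≡ 1880
1682^4 ≡ 1880^2 = 3534400 ≡ 345
1682^8 ≡ 345^2 = 119025 ≡ 1678
1682^16 ≡ 1678^2 = 2815684 ≡ 2085
1682^32 ≡ 2085^2 = 4347225 ≡ 2657
1682^64 ≡ 2657^2 = 7059649 ≡ 2455
1682^128 ≡ 2455^2 = 6027025 ≡ 1393
1682^256 ≡ 1393^2 = 1940449 ≡ 130
1682^512 ≡ 130^2 = 16900 ≡ 526
1682^1024 ≡ 526^2 = 276676 ≡ 1047
1694 = 1024 + 512 + 128 + 16 + 8 + 4 + 2, so 1682^1694 ≡ 1047·526·1393·2085·1678·345·1880 ≡ 1096 (mod 2729)
1507·1096 = 1651672 ≡ 627 (mod 2729)
627 ≡ 627 (mod 2729); signature holds.

verifies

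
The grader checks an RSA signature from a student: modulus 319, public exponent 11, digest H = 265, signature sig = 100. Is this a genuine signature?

genuine

sig^11 mod 319 = 265
sig^11 mod 319 = 265 matches H.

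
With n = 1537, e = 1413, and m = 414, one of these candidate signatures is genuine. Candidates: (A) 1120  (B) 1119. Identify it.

Candidate A: 1120^1413 mod 1537 = 414
  → matches m = 414
Candidate B: 1119^1413 mod 1537 = 1177

A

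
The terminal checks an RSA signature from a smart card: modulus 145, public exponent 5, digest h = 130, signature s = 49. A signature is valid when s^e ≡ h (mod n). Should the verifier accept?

reject

s^2 ≡ 49^2 = 2401 ≡ 81
s^4 ≡ 81^2 = 6561 ≡ 36
5 = 4 + 1, so s^5 ≡ 36·49 ≡ 24 (mod 145)
24 ≠ 130, so verification fails.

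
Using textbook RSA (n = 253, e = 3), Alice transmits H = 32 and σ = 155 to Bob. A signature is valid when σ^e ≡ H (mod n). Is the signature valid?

invalid

σ^2 ≡ 155^2 = 24025 ≡ 243
3 = 2 + 1, so σ^3 ≡ 243·155 ≡ 221 (mod 253)
221 ≠ 32, so verification fails.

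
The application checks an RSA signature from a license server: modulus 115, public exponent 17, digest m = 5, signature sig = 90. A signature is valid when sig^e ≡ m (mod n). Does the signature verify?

verifies

sig^2 ≡ 90^2 = 8100 ≡ 50
sig^4 ≡ 50^2 = 2500 ≡ 85
sig^8 ≡ 85^2 = 7225 ≡ 95
sig^16 ≡ 95^2 = 9025 ≡ 55
17 = 16 + 1, so sig^17 ≡ 55·90 ≡ 5 (mod 115)
sig^17 mod 115 = 5 matches m.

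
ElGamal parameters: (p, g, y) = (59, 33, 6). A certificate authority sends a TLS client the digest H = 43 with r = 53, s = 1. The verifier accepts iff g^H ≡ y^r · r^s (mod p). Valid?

no

Left side g^H mod p:
33^2 = 1089 ≡ 27
33^4 ≡ 27^2 = 729 ≡ 21
33^8 ≡ 21^2 = 441 ≡ 28
33^16 ≡ 28^2 = 784 ≡ 17
33^32 ≡ 17^2 = 289 ≡ 53
43 = 32 + 8 + 2 + 1, so 33^43 ≡ 53·28·27·33 ≡ 54 (mod 59)
Right side y^r · r^s mod p:
6^2 = 36
6^4 ≡ 36^2 = 1296 ≡ 57
6^8 ≡ 57^2 = 3249 ≡ 4
6^16 ≡ 4^2 = 16
6^32 ≡ 16^2 = 256 ≡ 20
53 = 32 + 16 + 4 + 1, so 6^53 ≡ 20·16·57·6 ≡ 54 (mod 59)
53^1 mod 59 = 53
54·53 = 2862 ≡ 30 (mod 59)
54 ≠ 30, so verification fails.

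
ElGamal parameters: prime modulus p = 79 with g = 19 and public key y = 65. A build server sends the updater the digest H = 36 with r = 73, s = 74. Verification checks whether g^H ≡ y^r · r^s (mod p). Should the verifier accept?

reject

Left side g^H mod p:
19^2 = 361 ≡ 45
19^4 ≡ 45^2 = 2025 ≡ 50
19^8 ≡ 50^2 = 2500 ≡ 51
19^16 ≡ 51^2 = 2601 ≡ 73
19^32 ≡ 73^2 = 5329 ≡ 36
36 = 32 + 4, so 19^36 ≡ 36·50 ≡ 62 (mod 79)
Right side y^r · r^s mod p:
65^2 = 4225 ≡ 38
65^4 ≡ 38^2 = 1444 ≡ 22
65^8 ≡ 22^2 = 484 ≡ 10
65^16 ≡ 10^2 = 100 ≡ 21
65^32 ≡ 21^2 = 441 ≡ 46
65^64 ≡ 46^2 = 2116 ≡ 62
73 = 64 + 8 + 1, so 65^73 ≡ 62·10·65 ≡ 10 (mod 79)
73^2 = 5329 ≡ 36
73^4 ≡ 36^2 = 1296 ≡ 32
73^8 ≡ 32^2 = 1024 ≡ 76
73^16 ≡ 76^2 = 5776 ≡ 9
73^32 ≡ 9^2 = 81 ≡ 2
73^64 ≡ 2^2 = 4
74 = 64 + 8 + 2, so 73^74 ≡ 4·76·36 ≡ 42 (mod 79)
10·42 = 420 ≡ 25 (mod 79)
62 ≠ 25, so verification fails.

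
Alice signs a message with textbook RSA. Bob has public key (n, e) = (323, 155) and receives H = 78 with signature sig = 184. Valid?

yes

sig^2 ≡ 184^2 = 33856 ≡ 264
sig^4 ≡ 264^2 = 69696 ≡ 251
sig^8 ≡ 251^2 = 63001 ≡ 16
sig^16 ≡ 16^2 = 256
sig^32 ≡ 256^2 = 65536 ≡ 290
sig^64 ≡ 290^2 = 84100 ≡ 120
sig^128 ≡ 120^2 = 14400 ≡ 188
155 = 128 + 16 + 8 + 2 + 1, so sig^155 ≡ 188·256·16·264·184 ≡ 78 (mod 323)
sig^155 mod 323 = 78 matches H.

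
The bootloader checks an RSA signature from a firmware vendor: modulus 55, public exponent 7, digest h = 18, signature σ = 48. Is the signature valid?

Squares mod 55: σ^1≡48, σ^2≡49, σ^4≡36
7 = 4 + 2 + 1, so σ^7 ≡ 36·49·48 ≡ 27 (mod 55)
The recovered value 27 does not match the digest 18.

invalid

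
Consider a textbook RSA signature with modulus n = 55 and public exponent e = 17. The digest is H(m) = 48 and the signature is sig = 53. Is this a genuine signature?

sig^2 ≡ 53^2 = 2809 ≡ 4
sig^4 ≡ 4^2 = 16
sig^8 ≡ 16^2 = 256 ≡ 36
sig^16 ≡ 36^2 = 1296 ≡ 31
17 = 16 + 1, so sig^17 ≡ 31·53 ≡ 48 (mod 55)
sig^17 mod 55 = 48 matches H(m).

genuine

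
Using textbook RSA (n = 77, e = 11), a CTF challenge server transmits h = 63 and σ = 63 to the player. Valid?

yes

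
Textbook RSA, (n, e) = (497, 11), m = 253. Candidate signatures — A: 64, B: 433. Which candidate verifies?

A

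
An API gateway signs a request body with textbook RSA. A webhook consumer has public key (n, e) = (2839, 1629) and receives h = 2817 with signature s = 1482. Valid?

yes

s^1629 mod 2839 = 2817
Since 2817 equals the digest 2817, verification succeeds.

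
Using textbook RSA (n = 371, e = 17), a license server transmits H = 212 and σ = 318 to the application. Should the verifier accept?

Squares mod 371: σ^1≡318, σ^2≡212, σ^4≡53, σ^8≡212, σ^16≡53
17 = 16 + 1, so σ^17 ≡ 53·318 ≡ 159 (mod 371)
The recovered value 159 does not match the digest 212.

reject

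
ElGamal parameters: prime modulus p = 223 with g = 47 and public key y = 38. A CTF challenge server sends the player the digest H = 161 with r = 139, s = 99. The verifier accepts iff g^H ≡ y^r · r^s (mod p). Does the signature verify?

does not verify

Left side g^H mod p:
47^2 = 2209 ≡ 202
47^4 ≡ 202^2 = 40804 ≡ 218
47^8 ≡ 218^2 = 47524 ≡ 25
47^16 ≡ 25^2 = 625 ≡ 179
47^32 ≡ 179^2 = 32041 ≡ 152
47^64 ≡ 152^2 = 23104 ≡ 135
47^128 ≡ 135^2 = 18225 ≡ 162
161 = 128 + 32 + 1, so 47^161 ≡ 162·152·47 ≡ 181 (mod 223)
Right side y^r · r^s mod p:
38^2 = 1444 ≡ 106
38^4 ≡ 106^2 = 11236 ≡ 86
38^8 ≡ 86^2 = 7396 ≡ 37
38^16 ≡ 37^2 = 1369 ≡ 31
38^32 ≡ 31^2 = 961 ≡ 69
38^64 ≡ 69^2 = 4761 ≡ 78
38^128 ≡ 78^2 = 6084 ≡ 63
139 = 128 + 8 + 2 + 1, so 38^139 ≡ 63·37·106·38 ≡ 76 (mod 223)
139^2 = 19321 ≡ 143
139^4 ≡ 143^2 = 20449 ≡ 156
139^8 ≡ 156^2 = 24336 ≡ 29
139^16 ≡ 29^2 = 841 ≡ 172
139^32 ≡ 172^2 = 29584 ≡ 148
139^64 ≡ 148^2 = 21904 ≡ 50
99 = 64 + 32 + 2 + 1, so 139^99 ≡ 50·148·143·139 ≡ 115 (mod 223)
76·115 = 8740 ≡ 43 (mod 223)
181 ≠ 43, so verification fails.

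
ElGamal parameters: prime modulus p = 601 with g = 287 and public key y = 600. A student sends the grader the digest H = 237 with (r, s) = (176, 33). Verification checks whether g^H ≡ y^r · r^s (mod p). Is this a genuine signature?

forged

Left side g^H mod p:
287^2 = 82369 ≡ 32
287^4 ≡ 32^2 = 1024 ≡ 423
287^8 ≡ 423^2 = 178929 ≡ 432
287^16 ≡ 432^2 = 186624 ≡ 314
287^32 ≡ 314^2 = 98596 ≡ 32
287^64 ≡ 32^2 = 1024 ≡ 423
287^128 ≡ 423^2 = 178929 ≡ 432
237 = 128 + 64 + 32 + 8 + 4 + 1, so 287^237 ≡ 432·423·32·432·423·287 ≡ 569 (mod 601)
Right side y^r · r^s mod p:
600^2 = 360000 ≡ 1
600^4 ≡ 1^2 = 1
600^8 ≡ 1^2 = 1
600^16 ≡ 1^2 = 1
600^32 ≡ 1^2 = 1
600^64 ≡ 1^2 = 1
600^128 ≡ 1^2 = 1
176 = 128 + 32 + 16, so 600^176 ≡ 1·1·1 ≡ 1 (mod 601)
176^2 = 30976 ≡ 325
176^4 ≡ 325^2 = 105625 ≡ 450
176^8 ≡ 450^2 = 202500 ≡ 564
176^16 ≡ 564^2 = 318096 ≡ 167
176^32 ≡ 167^2 = 27889 ≡ 243
33 = 32 + 1, so 176^33 ≡ 243·176 ≡ 97 (mod 601)
1·97 = 97 ≡ 97 (mod 601)
569 ≠ 97, so verification fails.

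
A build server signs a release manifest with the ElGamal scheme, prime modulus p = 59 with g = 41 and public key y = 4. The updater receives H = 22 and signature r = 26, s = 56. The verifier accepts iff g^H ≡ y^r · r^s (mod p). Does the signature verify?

verifies

Left side g^H mod p:
41^22 mod 59 = 7
Right side y^r · r^s mod p:
4^26 mod 59 = 12
26^56 mod 59 = 35
12·35 = 420 ≡ 7 (mod 59)
7 ≡ 7 (mod 59), so the signature is genuine.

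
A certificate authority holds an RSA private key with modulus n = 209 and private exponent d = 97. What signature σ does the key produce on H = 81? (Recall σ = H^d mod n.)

H^97 mod 209 = 16

16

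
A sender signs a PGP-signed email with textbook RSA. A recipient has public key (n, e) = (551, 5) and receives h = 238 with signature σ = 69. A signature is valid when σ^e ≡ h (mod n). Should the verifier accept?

reject

σ^2 ≡ 69^2 = 4761 ≡ 353
σ^4 ≡ 353^2 = 124609 ≡ 83
5 = 4 + 1, so σ^5 ≡ 83·69 ≡ 217 (mod 551)
σ^5 mod 551 = 217, but h = 238.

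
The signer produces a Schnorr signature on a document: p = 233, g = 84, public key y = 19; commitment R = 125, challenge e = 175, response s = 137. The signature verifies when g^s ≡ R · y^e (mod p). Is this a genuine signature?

genuine

g^s mod p:
84^137 mod 233 = 45
R · y^e mod p:
19^175 mod 233 = 19
125·19 = 2375 ≡ 45 (mod 233)
45 ≡ 45 (mod 233); signature holds.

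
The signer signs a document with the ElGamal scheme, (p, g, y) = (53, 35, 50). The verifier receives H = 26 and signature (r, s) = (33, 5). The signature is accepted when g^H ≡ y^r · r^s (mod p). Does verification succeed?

Left side g^H mod p:
Squares mod 53: 35^1≡35, 35^2≡6, 35^4≡36, 35^8≡24, 35^16≡46
26 = 16 + 8 + 2, so 35^26 ≡ 46·24·6 ≡ 52 (mod 53)
Right side y^r · r^s mod p:
Squares mod 53: 50^1≡50, 50^2≡9, 50^4≡28, 50^8≡42, 50^16≡15, 50^32≡13
33 = 32 + 1, so 50^33 ≡ 13·50 ≡ 14 (mod 53)
Squares mod 53: 33^1≡33, 33^2≡29, 33^4≡46
5 = 4 + 1, so 33^5 ≡ 46·33 ≡ 34 (mod 53)
14·34 = 476 ≡ 52 (mod 53)
52 ≡ 52 (mod 53), so the signature is genuine.

passes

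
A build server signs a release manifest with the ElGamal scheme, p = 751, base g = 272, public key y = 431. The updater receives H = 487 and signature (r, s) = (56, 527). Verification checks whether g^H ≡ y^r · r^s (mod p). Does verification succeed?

Left side g^H mod p:
Squares mod 751: 272^1≡272, 272^2≡386, 272^4≡298, 272^8≡186, 272^16≡50, 272^32≡247, 272^64≡178, 272^128≡142, 272^256≡638
487 = 256 + 128 + 64 + 32 + 4 + 2 + 1, so 272^487 ≡ 638·142·178·247·298·386·272 ≡ 628 (mod 751)
Right side y^r · r^s mod p:
Squares mod 751: 431^1≡431, 431^2≡264, 431^4≡604, 431^8≡581, 431^16≡362, 431^32≡370
56 = 32 + 16 + 8, so 431^56 ≡ 370·362·581 ≡ 520 (mod 751)
Squares mod 751: 56^1≡56, 56^2≡132, 56^4≡151, 56^8≡271, 56^16≡594, 56^32≡617, 56^64≡683, 56^128≡118, 56^256≡406, 56^512≡367
527 = 512 + 8 + 4 + 2 + 1, so 56^527 ≡ 367·271·151·132·56 ≡ 111 (mod 751)
520·111 = 57720 ≡ 644 (mod 751)
628 ≠ 644, so verification fails.

fails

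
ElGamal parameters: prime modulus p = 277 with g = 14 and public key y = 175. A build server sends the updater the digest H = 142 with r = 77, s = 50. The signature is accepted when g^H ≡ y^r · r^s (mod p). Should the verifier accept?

accept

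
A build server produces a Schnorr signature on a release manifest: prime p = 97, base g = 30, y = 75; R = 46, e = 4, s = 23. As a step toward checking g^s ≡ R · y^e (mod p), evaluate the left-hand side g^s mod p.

46

30^23 mod 97 = 46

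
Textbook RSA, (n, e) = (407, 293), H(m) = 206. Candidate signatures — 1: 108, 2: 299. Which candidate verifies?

2

Candidate 1: 108^2 = 11664 ≡ 268; 108^4 ≡ 268^2 = 71824 ≡ 192; 108^8 ≡ 192^2 = 36864 ≡ 234; 108^16 ≡ 234^2 = 54756 ≡ 218; 108^32 ≡ 218^2 = 47524 ≡ 312; 108^64 ≡ 312^2 = 97344 ≡ 71; 108^128 ≡ 71^2 = 5041 ≡ 157; 108^256 ≡ 157^2 = 24649 ≡ 229; 293 = 256 + 32 + 4 + 1, so 108^293 ≡ 229·312·192·108 ≡ 201 (mod 407)
Candidate 2: 299^2 = 89401 ≡ 268; 299^4 ≡ 268^2 = 71824 ≡ 192; 299^8 ≡ 192^2 = 36864 ≡ 234; 299^16 ≡ 234^2 = 54756 ≡ 218; 299^32 ≡ 218^2 = 47524 ≡ 312; 299^64 ≡ 312^2 = 97344 ≡ 71; 299^128 ≡ 71^2 = 5041 ≡ 157; 299^256 ≡ 157^2 = 24649 ≡ 229; 293 = 256 + 32 + 4 + 1, so 299^293 ≡ 229·312·192·299 ≡ 206 (mod 407)
  → matches H(m) = 206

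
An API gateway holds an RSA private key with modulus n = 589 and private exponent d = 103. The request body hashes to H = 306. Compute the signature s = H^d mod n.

60

H^2 ≡ 306^2 = 93636 ≡ 574
H^4 ≡ 574^2 = 329476 ≡ 225
H^8 ≡ 225^2 = 50625 ≡ 560
H^16 ≡ 560^2 = 313600 ≡ 252
H^32 ≡ 252^2 = 63504 ≡ 481
H^64 ≡ 481^2 = 231361 ≡ 473
103 = 64 + 32 + 4 + 2 + 1, so H^103 ≡ 473·481·225·574·306 ≡ 60 (mod 589)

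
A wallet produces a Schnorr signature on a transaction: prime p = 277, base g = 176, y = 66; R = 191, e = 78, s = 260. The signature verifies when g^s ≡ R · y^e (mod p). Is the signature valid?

invalid

g^s mod p:
176^2 = 30976 ≡ 229
176^4 ≡ 229^2 = 52441 ≡ 88
176^8 ≡ 88^2 = 7744 ≡ 265
176^16 ≡ 265^2 = 70225 ≡ 144
176^32 ≡ 144^2 = 20736 ≡ 238
176^64 ≡ 238^2 = 56644 ≡ 136
176^128 ≡ 136^2 = 18496 ≡ 214
176^256 ≡ 214^2 = 45796 ≡ 91
260 = 256 + 4, so 176^260 ≡ 91·88 ≡ 252 (mod 277)
R · y^e mod p:
66^2 = 4356 ≡ 201
66^4 ≡ 201^2 = 40401 ≡ 236
66^8 ≡ 236^2 = 55696 ≡ 19
66^16 ≡ 19^2 = 361 ≡ 84
66^32 ≡ 84^2 = 7056 ≡ 131
66^64 ≡ 131^2 = 17161 ≡ 264
78 = 64 + 8 + 4 + 2, so 66^78 ≡ 264·19·236·201 ≡ 131 (mod 277)
191·131 = 25021 ≡ 91 (mod 277)
252 ≠ 91; the check fails.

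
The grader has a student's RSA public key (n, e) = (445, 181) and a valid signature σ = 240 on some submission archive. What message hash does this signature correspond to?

385

Squares mod 445: σ^1≡240, σ^2≡195, σ^4≡200, σ^8≡395, σ^16≡275, σ^32≡420, σ^64≡180, σ^128≡360
181 = 128 + 32 + 16 + 4 + 1, so σ^181 ≡ 360·420·275·200·240 ≡ 385 (mod 445)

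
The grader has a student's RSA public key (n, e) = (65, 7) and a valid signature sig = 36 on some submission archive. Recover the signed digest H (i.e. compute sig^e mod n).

36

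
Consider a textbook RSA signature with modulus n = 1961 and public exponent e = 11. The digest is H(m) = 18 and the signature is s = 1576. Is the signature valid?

Squares mod 1961: s^1≡1576, s^2≡1150, s^4≡786, s^8≡81
11 = 8 + 2 + 1, so s^11 ≡ 81·1150·1576 ≡ 18 (mod 1961)
18 = H(m), so the signature checks out.

valid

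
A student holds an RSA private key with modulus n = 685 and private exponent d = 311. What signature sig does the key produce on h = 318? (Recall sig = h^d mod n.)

h^2 ≡ 318^2 = 101124 ≡ 429
h^4 ≡ 429^2 = 184041 ≡ 461
h^8 ≡ 461^2 = 212521 ≡ 171
h^16 ≡ 171^2 = 29241 ≡ 471
h^32 ≡ 471^2 = 221841 ≡ 586
h^64 ≡ 586^2 = 343396 ≡ 211
h^128 ≡ 211^2 = 44521 ≡ 681
h^256 ≡ 681^2 = 463761 ≡ 16
311 = 256 + 32 + 16 + 4 + 2 + 1, so h^311 ≡ 16·586·471·461·429·318 ≡ 677 (mod 685)

677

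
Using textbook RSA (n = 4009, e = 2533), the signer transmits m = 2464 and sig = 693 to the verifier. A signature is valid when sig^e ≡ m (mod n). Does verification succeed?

sig^2 ≡ 693^2 = 480249 ≡ 3178
sig^4 ≡ 3178^2 = 10099684 ≡ 1013
sig^8 ≡ 1013^2 = 1026169 ≡ 3874
sig^16 ≡ 3874^2 = 15007876 ≡ 2189
sig^32 ≡ 2189^2 = 4791721 ≡ 966
sig^64 ≡ 966^2 = 933156 ≡ 3068
sig^128 ≡ 3068^2 = 9412624 ≡ 3501
sig^256 ≡ 3501^2 = 12257001 ≡ 1488
sig^512 ≡ 1488^2 = 2214144 ≡ 1176
sig^1024 ≡ 1176^2 = 1382976 ≡ 3880
sig^2048 ≡ 3880^2 = 15054400 ≡ 605
2533 = 2048 + 256 + 128 + 64 + 32 + 4 + 1, so sig^2533 ≡ 605·1488·3501·3068·966·1013·693 ≡ 1545 (mod 4009)
1545 ≠ 2464, so verification fails.

fails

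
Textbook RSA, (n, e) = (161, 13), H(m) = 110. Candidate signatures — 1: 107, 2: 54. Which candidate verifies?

Candidate 1: 107^13 mod 161 = 51
Candidate 2: 54^13 mod 161 = 110
  → matches H(m) = 110

2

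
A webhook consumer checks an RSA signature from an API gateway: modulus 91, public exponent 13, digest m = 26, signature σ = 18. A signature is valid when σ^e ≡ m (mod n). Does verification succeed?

fails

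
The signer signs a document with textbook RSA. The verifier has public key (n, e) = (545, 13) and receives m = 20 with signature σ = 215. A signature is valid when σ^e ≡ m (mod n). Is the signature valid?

valid

σ^2 ≡ 215^2 = 46225 ≡ 445
σ^4 ≡ 445^2 = 198025 ≡ 190
σ^8 ≡ 190^2 = 36100 ≡ 130
13 = 8 + 4 + 1, so σ^13 ≡ 130·190·215 ≡ 20 (mod 545)
20 = m, so the signature checks out.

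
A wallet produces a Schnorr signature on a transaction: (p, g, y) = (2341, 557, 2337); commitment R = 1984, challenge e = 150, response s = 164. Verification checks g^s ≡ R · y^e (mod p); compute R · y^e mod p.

2296

2337^2 = 5461569 ≡ 16
2337^4 ≡ 16^2 = 256
2337^8 ≡ 256^2 = 65536 ≡ 2329
2337^16 ≡ 2329^2 = 5424241 ≡ 144
2337^32 ≡ 144^2 = 20736 ≡ 2008
2337^64 ≡ 2008^2 = 4032064 ≡ 862
2337^128 ≡ 862^2 = 743044 ≡ 947
150 = 128 + 16 + 4 + 2, so 2337^150 ≡ 947·144·256·16 ≡ 728 (mod 2341)
R · y^e ≡ 1984·728 = 1444352 ≡ 2296 (mod 2341)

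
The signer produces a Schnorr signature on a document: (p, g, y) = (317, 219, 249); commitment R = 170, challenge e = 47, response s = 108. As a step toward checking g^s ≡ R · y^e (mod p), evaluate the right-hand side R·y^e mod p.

253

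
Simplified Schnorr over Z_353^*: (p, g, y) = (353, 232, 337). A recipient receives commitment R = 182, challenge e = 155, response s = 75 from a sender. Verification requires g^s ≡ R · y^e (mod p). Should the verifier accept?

g^s mod p:
232^2 = 53824 ≡ 168
232^4 ≡ 168^2 = 28224 ≡ 337
232^8 ≡ 337^2 = 113569 ≡ 256
232^16 ≡ 256^2 = 65536 ≡ 231
232^32 ≡ 231^2 = 53361 ≡ 58
232^64 ≡ 58^2 = 3364 ≡ 187
75 = 64 + 8 + 2 + 1, so 232^75 ≡ 187·256·168·232 ≡ 265 (mod 353)
R · y^e mod p:
337^2 = 113569 ≡ 256
337^4 ≡ 256^2 = 65536 ≡ 231
337^8 ≡ 231^2 = 53361 ≡ 58
337^16 ≡ 58^2 = 3364 ≡ 187
337^32 ≡ 187^2 = 34969 ≡ 22
337^64 ≡ 22^2 = 484 ≡ 131
337^128 ≡ 131^2 = 17161 ≡ 217
155 = 128 + 16 + 8 + 2 + 1, so 337^155 ≡ 217·187·58·256·337 ≡ 337 (mod 353)
182·337 = 61334 ≡ 265 (mod 353)
265 ≡ 265 (mod 353); signature holds.

accept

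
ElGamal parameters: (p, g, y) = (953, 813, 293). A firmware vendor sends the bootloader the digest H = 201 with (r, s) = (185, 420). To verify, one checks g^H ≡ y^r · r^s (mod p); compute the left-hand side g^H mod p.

813^2 = 660969 ≡ 540
813^4 ≡ 540^2 = 291600 ≡ 935
813^8 ≡ 935^2 = 874225 ≡ 324
813^16 ≡ 324^2 = 104976 ≡ 146
813^32 ≡ 146^2 = 21316 ≡ 350
813^64 ≡ 350^2 = 122500 ≡ 516
813^128 ≡ 516^2 = 266256 ≡ 369
201 = 128 + 64 + 8 + 1, so 813^201 ≡ 369·516·324·813 ≡ 23 (mod 953)

23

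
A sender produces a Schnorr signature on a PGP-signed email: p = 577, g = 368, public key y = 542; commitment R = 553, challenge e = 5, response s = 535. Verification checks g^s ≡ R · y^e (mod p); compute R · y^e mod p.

542^2 = 293764 ≡ 71
542^4 ≡ 71^2 = 5041 ≡ 425
5 = 4 + 1, so 542^5 ≡ 425·542 ≡ 127 (mod 577)
R · y^e ≡ 553·127 = 70231 ≡ 414 (mod 577)

414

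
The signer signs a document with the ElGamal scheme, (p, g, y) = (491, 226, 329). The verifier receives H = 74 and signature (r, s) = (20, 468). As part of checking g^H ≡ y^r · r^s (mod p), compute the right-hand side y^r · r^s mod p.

144

Squares mod 491: 329^1≡329, 329^2≡221, 329^4≡232, 329^8≡305, 329^16≡226
20 = 16 + 4, so 329^20 ≡ 226·232 ≡ 386 (mod 491)
Squares mod 491: 20^1≡20, 20^2≡400, 20^4≡425, 20^8≡428, 20^16≡41, 20^32≡208, 20^64≡56, 20^128≡190, 20^256≡257
468 = 256 + 128 + 64 + 16 + 4, so 20^468 ≡ 257·190·56·41·425 ≡ 181 (mod 491)
y^r · r^s ≡ 386·181 = 69866 ≡ 144 (mod 491)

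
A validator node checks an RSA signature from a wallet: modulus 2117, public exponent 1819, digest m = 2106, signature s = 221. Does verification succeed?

fails

s^2 ≡ 221^2 = 48841 ≡ 150
s^4 ≡ 150^2 = 22500 ≡ 1330
s^8 ≡ 1330^2 = 1768900 ≡ 1205
s^16 ≡ 1205^2 = 1452025 ≡ 1880
s^32 ≡ 1880^2 = 3534400 ≡ 1127
s^64 ≡ 1127^2 = 1270129 ≡ 2046
s^128 ≡ 2046^2 = 4186116 ≡ 807
s^256 ≡ 807^2 = 651249 ≡ 1330
s^512 ≡ 1330^2 = 1768900 ≡ 1205
s^1024 ≡ 1205^2 = 1452025 ≡ 1880
1819 = 1024 + 512 + 256 + 16 + 8 + 2 + 1, so s^1819 ≡ 1880·1205·1330·1880·1205·150·221 ≡ 659 (mod 2117)
659 ≠ 2106, so verification fails.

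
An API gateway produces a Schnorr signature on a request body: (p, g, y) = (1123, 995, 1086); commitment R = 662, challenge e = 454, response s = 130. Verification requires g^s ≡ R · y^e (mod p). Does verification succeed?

g^s mod p:
Squares mod 1123: 995^1≡995, 995^2≡662, 995^4≡274, 995^8≡958, 995^16≡273, 995^32≡411, 995^64≡471, 995^128≡610
130 = 128 + 2, so 995^130 ≡ 610·662 ≡ 663 (mod 1123)
R · y^e mod p:
Squares mod 1123: 1086^1≡1086, 1086^2≡246, 1086^4≡997, 1086^8≡154, 1086^16≡133, 1086^32≡844, 1086^64≡354, 1086^128≡663, 1086^256≡476
454 = 256 + 128 + 64 + 4 + 2, so 1086^454 ≡ 476·663·354·997·246 ≡ 610 (mod 1123)
662·610 = 403820 ≡ 663 (mod 1123)
663 ≡ 663 (mod 1123); signature holds.

passes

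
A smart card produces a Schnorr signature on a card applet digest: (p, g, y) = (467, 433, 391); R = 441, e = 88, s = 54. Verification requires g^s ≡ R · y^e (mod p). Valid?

yes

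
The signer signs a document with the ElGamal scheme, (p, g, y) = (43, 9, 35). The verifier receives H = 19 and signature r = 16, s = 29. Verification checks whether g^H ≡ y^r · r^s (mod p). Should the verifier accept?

Left side g^H mod p:
Squares mod 43: 9^1≡9, 9^2≡38, 9^4≡25, 9^8≡23, 9^16≡13
19 = 16 + 2 + 1, so 9^19 ≡ 13·38·9 ≡ 17 (mod 43)
Right side y^r · r^s mod p:
Squares mod 43: 35^1≡35, 35^2≡21, 35^4≡11, 35^8≡35, 35^16≡21
35^16 ≡ 21 (mod 43)
Squares mod 43: 16^1≡16, 16^2≡41, 16^4≡4, 16^8≡16, 16^16≡41
29 = 16 + 8 + 4 + 1, so 16^29 ≡ 41·16·4·16 ≡ 16 (mod 43)
21·16 = 336 ≡ 35 (mod 43)
17 ≠ 35, so verification fails.

reject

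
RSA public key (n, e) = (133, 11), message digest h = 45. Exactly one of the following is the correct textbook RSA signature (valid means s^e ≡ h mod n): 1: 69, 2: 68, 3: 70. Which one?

2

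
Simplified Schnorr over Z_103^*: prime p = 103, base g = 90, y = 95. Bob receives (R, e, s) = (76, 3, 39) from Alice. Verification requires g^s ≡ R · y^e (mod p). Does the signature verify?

verifies

g^s mod p:
90^2 = 8100 ≡ 66
90^4 ≡ 66^2 = 4356 ≡ 30
90^8 ≡ 30^2 = 900 ≡ 76
90^16 ≡ 76^2 = 5776 ≡ 8
90^32 ≡ 8^2 = 64
39 = 32 + 4 + 2 + 1, so 90^39 ≡ 64·30·66·90 ≡ 22 (mod 103)
R · y^e mod p:
95^2 = 9025 ≡ 64
3 = 2 + 1, so 95^3 ≡ 64·95 ≡ 3 (mod 103)
76·3 = 228 ≡ 22 (mod 103)
22 ≡ 22 (mod 103); signature holds.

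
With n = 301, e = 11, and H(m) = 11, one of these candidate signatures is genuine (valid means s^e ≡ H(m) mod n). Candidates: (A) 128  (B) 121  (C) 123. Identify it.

B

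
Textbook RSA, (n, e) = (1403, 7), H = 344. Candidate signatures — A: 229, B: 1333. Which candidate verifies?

A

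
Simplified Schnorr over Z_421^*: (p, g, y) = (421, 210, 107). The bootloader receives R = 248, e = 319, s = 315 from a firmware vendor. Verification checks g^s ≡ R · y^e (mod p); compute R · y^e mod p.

Squares mod 421: 107^1≡107, 107^2≡82, 107^4≡409, 107^8≡144, 107^16≡107, 107^32≡82, 107^64≡409, 107^128≡144, 107^256≡107
319 = 256 + 32 + 16 + 8 + 4 + 2 + 1, so 107^319 ≡ 107·82·107·144·409·82·107 ≡ 409 (mod 421)
R · y^e ≡ 248·409 = 101432 ≡ 392 (mod 421)

392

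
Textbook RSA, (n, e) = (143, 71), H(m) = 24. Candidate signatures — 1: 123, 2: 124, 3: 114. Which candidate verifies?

1

Candidate 1: Squares mod 143: 123^1≡123, 123^2≡114, 123^4≡126, 123^8≡3, 123^16≡9, 123^32≡81, 123^64≡126; 71 = 64 + 4 + 2 + 1, so 123^71 ≡ 126·126·114·123 ≡ 24 (mod 143)
  → matches H(m) = 24
Candidate 2: Squares mod 143: 124^1≡124, 124^2≡75, 124^4≡48, 124^8≡16, 124^16≡113, 124^32≡42, 124^64≡48; 71 = 64 + 4 + 2 + 1, so 124^71 ≡ 48·48·75·124 ≡ 80 (mod 143)
Candidate 3: Squares mod 143: 114^1≡114, 114^2≡126, 114^4≡3, 114^8≡9, 114^16≡81, 114^32≡126, 114^64≡3; 71 = 64 + 4 + 2 + 1, so 114^71 ≡ 3·3·126·114 ≡ 4 (mod 143)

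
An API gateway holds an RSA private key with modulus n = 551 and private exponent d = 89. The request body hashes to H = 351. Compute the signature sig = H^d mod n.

359

H^2 ≡ 351^2 = 123201 ≡ 328
H^4 ≡ 328^2 = 107584 ≡ 139
H^8 ≡ 139^2 = 19321 ≡ 36
H^16 ≡ 36^2 = 1296 ≡ 194
H^32 ≡ 194^2 = 37636 ≡ 168
H^64 ≡ 168^2 = 28224 ≡ 123
89 = 64 + 16 + 8 + 1, so H^89 ≡ 123·194·36·351 ≡ 359 (mod 551)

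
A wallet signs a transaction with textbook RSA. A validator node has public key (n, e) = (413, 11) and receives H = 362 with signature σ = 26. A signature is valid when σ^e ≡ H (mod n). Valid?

no

σ^2 ≡ 26^2 = 676 ≡ 263
σ^4 ≡ 263^2 = 69169 ≡ 198
σ^8 ≡ 198^2 = 39204 ≡ 382
11 = 8 + 2 + 1, so σ^11 ≡ 382·263·26 ≡ 304 (mod 413)
The recovered value 304 does not match the digest 362.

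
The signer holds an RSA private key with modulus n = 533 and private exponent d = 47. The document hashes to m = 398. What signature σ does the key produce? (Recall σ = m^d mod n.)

m^2 ≡ 398^2 = 158404 ≡ 103
m^4 ≡ 103^2 = 10609 ≡ 482
m^8 ≡ 482^2 = 232324 ≡ 469
m^16 ≡ 469^2 = 219961 ≡ 365
m^32 ≡ 365^2 = 133225 ≡ 508
47 = 32 + 8 + 4 + 2 + 1, so m^47 ≡ 508·469·482·103·398 ≡ 265 (mod 533)

265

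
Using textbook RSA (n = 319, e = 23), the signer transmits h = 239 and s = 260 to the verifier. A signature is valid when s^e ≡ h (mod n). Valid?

no

s^2 ≡ 260^2 = 67600 ≡ 291
s^4 ≡ 291^2 = 84681 ≡ 146
s^8 ≡ 146^2 = 21316 ≡ 262
s^16 ≡ 262^2 = 68644 ≡ 59
23 = 16 + 4 + 2 + 1, so s^23 ≡ 59·146·291·260 ≡ 57 (mod 319)
The recovered value 57 does not match the digest 239.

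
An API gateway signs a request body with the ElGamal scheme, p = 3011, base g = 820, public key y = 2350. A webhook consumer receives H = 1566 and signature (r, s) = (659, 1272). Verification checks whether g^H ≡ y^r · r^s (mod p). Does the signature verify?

Left side g^H mod p:
820^2 = 672400 ≡ 947
820^4 ≡ 947^2 = 896809 ≡ 2542
820^8 ≡ 2542^2 = 6461764 ≡ 158
820^16 ≡ 158^2 = 24964 ≡ 876
820^32 ≡ 876^2 = 767376 ≡ 2582
820^64 ≡ 2582^2 = 6666724 ≡ 370
820^128 ≡ 370^2 = 136900 ≡ 1405
820^256 ≡ 1405^2 = 1974025 ≡ 1820
820^512 ≡ 1820^2 = 3312400 ≡ 300
820^1024 ≡ 300^2 = 90000 ≡ 2681
1566 = 1024 + 512 + 16 + 8 + 4 + 2, so 820^1566 ≡ 2681·300·876·158·2542·947 ≡ 605 (mod 3011)
Right side y^r · r^s mod p:
2350^2 = 5522500 ≡ 326
2350^4 ≡ 326^2 = 106276 ≡ 891
2350^8 ≡ 891^2 = 793881 ≡ 1988
2350^16 ≡ 1988^2 = 3952144 ≡ 1712
2350^32 ≡ 1712^2 = 2930944 ≡ 1241
2350^64 ≡ 1241^2 = 1540081 ≡ 1460
2350^128 ≡ 1460^2 = 2131600 ≡ 2823
2350^256 ≡ 2823^2 = 7969329 ≡ 2223
2350^512 ≡ 2223^2 = 4941729 ≡ 678
659 = 512 + 128 + 16 + 2 + 1, so 2350^659 ≡ 678·2823·1712·326·2350 ≡ 2850 (mod 3011)
659^2 = 434281 ≡ 697
659^4 ≡ 697^2 = 485809 ≡ 1038
659^8 ≡ 1038^2 = 1077444 ≡ 2517
659^16 ≡ 2517^2 = 6335289 ≡ 145
659^32 ≡ 145^2 = 21025 ≡ 2959
659^64 ≡ 2959^2 = 8755681 ≡ 2704
659^128 ≡ 2704^2 = 7311616 ≡ 908
659^256 ≡ 908^2 = 824464 ≡ 2461
659^512 ≡ 2461^2 = 6056521 ≡ 1400
659^1024 ≡ 1400^2 = 1960000 ≡ 2850
1272 = 1024 + 128 + 64 + 32 + 16 + 8, so 659^1272 ≡ 2850·908·2704·2959·145·2517 ≡ 2015 (mod 3011)
2850·2015 = 5742750 ≡ 773 (mod 3011)
605 ≠ 773, so verification fails.

does not verify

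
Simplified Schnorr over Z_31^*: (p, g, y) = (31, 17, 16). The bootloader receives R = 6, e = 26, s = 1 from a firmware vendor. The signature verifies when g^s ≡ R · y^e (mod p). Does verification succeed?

g^s mod p:
17^1 mod 31 = 17
R · y^e mod p:
16^2 = 256 ≡ 8
16^4 ≡ 8^2 = 64 ≡ 2
16^8 ≡ 2^2 = 4
16^16 ≡ 4^2 = 16
26 = 16 + 8 + 2, so 16^26 ≡ 16·4·8 ≡ 16 (mod 31)
6·16 = 96 ≡ 3 (mod 31)
17 ≠ 3; the check fails.

fails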